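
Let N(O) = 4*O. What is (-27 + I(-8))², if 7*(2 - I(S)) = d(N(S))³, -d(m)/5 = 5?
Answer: 238702500/49 ≈ 4.8715e+6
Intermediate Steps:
d(m) = -25 (d(m) = -5*5 = -25)
I(S) = 15639/7 (I(S) = 2 - ⅐*(-25)³ = 2 - ⅐*(-15625) = 2 + 15625/7 = 15639/7)
(-27 + I(-8))² = (-27 + 15639/7)² = (15450/7)² = 238702500/49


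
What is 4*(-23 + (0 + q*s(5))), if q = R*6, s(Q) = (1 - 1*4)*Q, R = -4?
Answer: 1348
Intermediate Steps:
s(Q) = -3*Q (s(Q) = (1 - 4)*Q = -3*Q)
q = -24 (q = -4*6 = -24)
4*(-23 + (0 + q*s(5))) = 4*(-23 + (0 - (-72)*5)) = 4*(-23 + (0 - 24*(-15))) = 4*(-23 + (0 + 360)) = 4*(-23 + 360) = 4*337 = 1348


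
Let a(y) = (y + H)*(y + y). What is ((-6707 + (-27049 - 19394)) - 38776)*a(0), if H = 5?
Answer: 0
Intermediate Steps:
a(y) = 2*y*(5 + y) (a(y) = (y + 5)*(y + y) = (5 + y)*(2*y) = 2*y*(5 + y))
((-6707 + (-27049 - 19394)) - 38776)*a(0) = ((-6707 + (-27049 - 19394)) - 38776)*(2*0*(5 + 0)) = ((-6707 - 46443) - 38776)*(2*0*5) = (-53150 - 38776)*0 = -91926*0 = 0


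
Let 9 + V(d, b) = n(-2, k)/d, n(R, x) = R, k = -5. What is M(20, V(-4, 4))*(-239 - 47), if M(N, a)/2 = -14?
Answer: 8008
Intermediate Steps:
V(d, b) = -9 - 2/d
M(N, a) = -28 (M(N, a) = 2*(-14) = -28)
M(20, V(-4, 4))*(-239 - 47) = -28*(-239 - 47) = -28*(-286) = 8008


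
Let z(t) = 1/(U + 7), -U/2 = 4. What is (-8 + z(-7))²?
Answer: 81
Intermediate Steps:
U = -8 (U = -2*4 = -8)
z(t) = -1 (z(t) = 1/(-8 + 7) = 1/(-1) = -1)
(-8 + z(-7))² = (-8 - 1)² = (-9)² = 81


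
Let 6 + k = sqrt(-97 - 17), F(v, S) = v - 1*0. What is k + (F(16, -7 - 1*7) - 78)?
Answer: -68 + I*sqrt(114) ≈ -68.0 + 10.677*I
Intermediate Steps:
F(v, S) = v (F(v, S) = v + 0 = v)
k = -6 + I*sqrt(114) (k = -6 + sqrt(-97 - 17) = -6 + sqrt(-114) = -6 + I*sqrt(114) ≈ -6.0 + 10.677*I)
k + (F(16, -7 - 1*7) - 78) = (-6 + I*sqrt(114)) + (16 - 78) = (-6 + I*sqrt(114)) - 62 = -68 + I*sqrt(114)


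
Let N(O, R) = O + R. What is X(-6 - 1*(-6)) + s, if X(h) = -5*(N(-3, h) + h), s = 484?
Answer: 499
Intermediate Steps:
X(h) = 15 - 10*h (X(h) = -5*((-3 + h) + h) = -5*(-3 + 2*h) = 15 - 10*h)
X(-6 - 1*(-6)) + s = (15 - 10*(-6 - 1*(-6))) + 484 = (15 - 10*(-6 + 6)) + 484 = (15 - 10*0) + 484 = (15 + 0) + 484 = 15 + 484 = 499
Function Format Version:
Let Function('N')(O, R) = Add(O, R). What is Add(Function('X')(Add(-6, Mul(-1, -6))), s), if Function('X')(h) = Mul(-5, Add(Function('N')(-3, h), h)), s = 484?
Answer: 499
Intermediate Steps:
Function('X')(h) = Add(15, Mul(-10, h)) (Function('X')(h) = Mul(-5, Add(Add(-3, h), h)) = Mul(-5, Add(-3, Mul(2, h))) = Add(15, Mul(-10, h)))
Add(Function('X')(Add(-6, Mul(-1, -6))), s) = Add(Add(15, Mul(-10, Add(-6, Mul(-1, -6)))), 484) = Add(Add(15, Mul(-10, Add(-6, 6))), 484) = Add(Add(15, Mul(-10, 0)), 484) = Add(Add(15, 0), 484) = Add(15, 484) = 499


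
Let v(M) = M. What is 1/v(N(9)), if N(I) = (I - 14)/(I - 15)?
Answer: 6/5 ≈ 1.2000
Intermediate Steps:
N(I) = (-14 + I)/(-15 + I)
1/v(N(9)) = 1/((-14 + 9)/(-15 + 9)) = 1/(-5/(-6)) = 1/(-⅙*(-5)) = 1/(⅚) = 6/5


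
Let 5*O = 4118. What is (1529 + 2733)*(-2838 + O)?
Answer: -42926864/5 ≈ -8.5854e+6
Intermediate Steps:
O = 4118/5 (O = (1/5)*4118 = 4118/5 ≈ 823.60)
(1529 + 2733)*(-2838 + O) = (1529 + 2733)*(-2838 + 4118/5) = 4262*(-10072/5) = -42926864/5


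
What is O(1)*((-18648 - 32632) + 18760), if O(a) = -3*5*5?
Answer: 2439000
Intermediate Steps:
O(a) = -75 (O(a) = -15*5 = -75)
O(1)*((-18648 - 32632) + 18760) = -75*((-18648 - 32632) + 18760) = -75*(-51280 + 18760) = -75*(-32520) = 2439000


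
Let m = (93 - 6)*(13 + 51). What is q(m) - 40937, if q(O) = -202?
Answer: -41139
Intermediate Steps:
m = 5568 (m = 87*64 = 5568)
q(m) - 40937 = -202 - 40937 = -41139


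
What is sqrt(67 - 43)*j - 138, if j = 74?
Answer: -138 + 148*sqrt(6) ≈ 224.52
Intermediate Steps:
sqrt(67 - 43)*j - 138 = sqrt(67 - 43)*74 - 138 = sqrt(24)*74 - 138 = (2*sqrt(6))*74 - 138 = 148*sqrt(6) - 138 = -138 + 148*sqrt(6)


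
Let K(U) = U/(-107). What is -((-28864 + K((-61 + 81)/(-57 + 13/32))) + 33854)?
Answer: -966947870/193777 ≈ -4990.0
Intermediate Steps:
K(U) = -U/107 (K(U) = U*(-1/107) = -U/107)
-((-28864 + K((-61 + 81)/(-57 + 13/32))) + 33854) = -((-28864 - (-61 + 81)/(107*(-57 + 13/32))) + 33854) = -((-28864 - 20/(107*(-57 + 13*(1/32)))) + 33854) = -((-28864 - 20/(107*(-57 + 13/32))) + 33854) = -((-28864 - 20/(107*(-1811/32))) + 33854) = -((-28864 - 20*(-32)/(107*1811)) + 33854) = -((-28864 - 1/107*(-640/1811)) + 33854) = -((-28864 + 640/193777) + 33854) = -(-5593178688/193777 + 33854) = -1*966947870/193777 = -966947870/193777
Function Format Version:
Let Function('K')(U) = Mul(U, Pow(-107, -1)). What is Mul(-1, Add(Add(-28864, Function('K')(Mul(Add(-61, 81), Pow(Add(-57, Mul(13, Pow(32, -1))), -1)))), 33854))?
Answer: Rational(-966947870, 193777) ≈ -4990.0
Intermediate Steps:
Function('K')(U) = Mul(Rational(-1, 107), U) (Function('K')(U) = Mul(U, Rational(-1, 107)) = Mul(Rational(-1, 107), U))
Mul(-1, Add(Add(-28864, Function('K')(Mul(Add(-61, 81), Pow(Add(-57, Mul(13, Pow(32, -1))), -1)))), 33854)) = Mul(-1, Add(Add(-28864, Mul(Rational(-1, 107), Mul(Add(-61, 81), Pow(Add(-57, Mul(13, Pow(32, -1))), -1)))), 33854)) = Mul(-1, Add(Add(-28864, Mul(Rational(-1, 107), Mul(20, Pow(Add(-57, Mul(13, Rational(1, 32))), -1)))), 33854)) = Mul(-1, Add(Add(-28864, Mul(Rational(-1, 107), Mul(20, Pow(Add(-57, Rational(13, 32)), -1)))), 33854)) = Mul(-1, Add(Add(-28864, Mul(Rational(-1, 107), Mul(20, Pow(Rational(-1811, 32), -1)))), 33854)) = Mul(-1, Add(Add(-28864, Mul(Rational(-1, 107), Mul(20, Rational(-32, 1811)))), 33854)) = Mul(-1, Add(Add(-28864, Mul(Rational(-1, 107), Rational(-640, 1811))), 33854)) = Mul(-1, Add(Add(-28864, Rational(640, 193777)), 33854)) = Mul(-1, Add(Rational(-5593178688, 193777), 33854)) = Mul(-1, Rational(966947870, 193777)) = Rational(-966947870, 193777)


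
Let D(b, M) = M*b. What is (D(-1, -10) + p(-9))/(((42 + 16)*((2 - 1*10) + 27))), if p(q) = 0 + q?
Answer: 1/1102 ≈ 0.00090744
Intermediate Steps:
p(q) = q
(D(-1, -10) + p(-9))/(((42 + 16)*((2 - 1*10) + 27))) = (-10*(-1) - 9)/(((42 + 16)*((2 - 1*10) + 27))) = (10 - 9)/((58*((2 - 10) + 27))) = 1/(58*(-8 + 27)) = 1/(58*19) = 1/1102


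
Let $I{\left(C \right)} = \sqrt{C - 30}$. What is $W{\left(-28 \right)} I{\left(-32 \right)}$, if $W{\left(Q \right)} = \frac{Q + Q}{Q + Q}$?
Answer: $i \sqrt{62} \approx 7.874 i$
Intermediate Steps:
$I{\left(C \right)} = \sqrt{-30 + C}$
$W{\left(Q \right)} = 1$ ($W{\left(Q \right)} = \frac{2 Q}{2 Q} = 2 Q \frac{1}{2 Q} = 1$)
$W{\left(-28 \right)} I{\left(-32 \right)} = 1 \sqrt{-30 - 32} = 1 \sqrt{-62} = 1 i \sqrt{62} = i \sqrt{62}$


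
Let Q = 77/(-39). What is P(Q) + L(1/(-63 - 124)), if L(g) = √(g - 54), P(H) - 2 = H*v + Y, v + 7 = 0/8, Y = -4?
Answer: 461/39 + I*√1888513/187 ≈ 11.821 + 7.3488*I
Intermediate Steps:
v = -7 (v = -7 + 0/8 = -7 + 0*(⅛) = -7 + 0 = -7)
Q = -77/39 (Q = 77*(-1/39) = -77/39 ≈ -1.9744)
P(H) = -2 - 7*H (P(H) = 2 + (H*(-7) - 4) = 2 + (-7*H - 4) = 2 + (-4 - 7*H) = -2 - 7*H)
L(g) = √(-54 + g)
P(Q) + L(1/(-63 - 124)) = (-2 - 7*(-77/39)) + √(-54 + 1/(-63 - 124)) = (-2 + 539/39) + √(-54 + 1/(-187)) = 461/39 + √(-54 - 1/187) = 461/39 + √(-10099/187) = 461/39 + I*√1888513/187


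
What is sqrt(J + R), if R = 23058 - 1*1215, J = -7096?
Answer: sqrt(14747) ≈ 121.44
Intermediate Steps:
R = 21843 (R = 23058 - 1215 = 21843)
sqrt(J + R) = sqrt(-7096 + 21843) = sqrt(14747)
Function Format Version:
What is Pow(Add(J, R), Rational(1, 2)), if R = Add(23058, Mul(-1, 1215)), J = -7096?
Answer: Pow(14747, Rational(1, 2)) ≈ 121.44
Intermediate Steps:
R = 21843 (R = Add(23058, -1215) = 21843)
Pow(Add(J, R), Rational(1, 2)) = Pow(Add(-7096, 21843), Rational(1, 2)) = Pow(14747, Rational(1, 2))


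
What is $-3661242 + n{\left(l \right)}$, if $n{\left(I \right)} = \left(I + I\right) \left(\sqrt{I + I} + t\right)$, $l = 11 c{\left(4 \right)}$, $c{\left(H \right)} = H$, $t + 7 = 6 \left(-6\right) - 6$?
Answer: $-3665554 + 176 \sqrt{22} \approx -3.6647 \cdot 10^{6}$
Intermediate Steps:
$t = -49$ ($t = -7 + \left(6 \left(-6\right) - 6\right) = -7 - 42 = -49$)
$l = 44$ ($l = 11 \cdot 4 = 44$)
$n{\left(I \right)} = 2 I \left(-49 + \sqrt{2} \sqrt{I}\right)$ ($n{\left(I \right)} = \left(I + I\right) \left(\sqrt{I + I} - 49\right) = 2 I \left(\sqrt{2 I} - 49\right) = 2 I \left(\sqrt{2} \sqrt{I} - 49\right) = 2 I \left(-49 + \sqrt{2} \sqrt{I}\right)$)
$-3661242 + n{\left(l \right)} = -3661242 - \left(4312 - 2 \sqrt{2} \cdot 44^{\frac{3}{2}}\right) = -3661242 - \left(4312 - 2 \sqrt{2} \cdot 88 \sqrt{11}\right) = -3661242 - \left(4312 - 176 \sqrt{22}\right) = -3665554 + 176 \sqrt{22}$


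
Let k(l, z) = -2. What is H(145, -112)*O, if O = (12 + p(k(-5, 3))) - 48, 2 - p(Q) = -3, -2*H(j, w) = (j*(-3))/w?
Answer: 13485/224 ≈ 60.201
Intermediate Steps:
H(j, w) = 3*j/(2*w) (H(j, w) = -j*(-3)/(2*w) = -(-3*j)/(2*w) = -(-3)*j/(2*w) = 3*j/(2*w))
p(Q) = 5 (p(Q) = 2 - 1*(-3) = 2 + 3 = 5)
O = -31 (O = (12 + 5) - 48 = 17 - 48 = -31)
H(145, -112)*O = ((3/2)*145/(-112))*(-31) = ((3/2)*145*(-1/112))*(-31) = -435/224*(-31) = 13485/224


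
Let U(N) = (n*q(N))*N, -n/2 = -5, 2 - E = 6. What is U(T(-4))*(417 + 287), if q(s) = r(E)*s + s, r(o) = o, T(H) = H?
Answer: -337920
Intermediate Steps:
E = -4 (E = 2 - 1*6 = 2 - 6 = -4)
n = 10 (n = -2*(-5) = 10)
q(s) = -3*s (q(s) = -4*s + s = -3*s)
U(N) = -30*N² (U(N) = (10*(-3*N))*N = (-30*N)*N = -30*N²)
U(T(-4))*(417 + 287) = (-30*(-4)²)*(417 + 287) = -30*16*704 = -480*704 = -337920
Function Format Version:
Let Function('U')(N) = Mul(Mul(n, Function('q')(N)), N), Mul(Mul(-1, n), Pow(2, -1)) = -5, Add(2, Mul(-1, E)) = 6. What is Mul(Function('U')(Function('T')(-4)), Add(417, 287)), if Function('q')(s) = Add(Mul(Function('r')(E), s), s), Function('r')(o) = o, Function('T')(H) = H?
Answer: -337920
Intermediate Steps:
E = -4 (E = Add(2, Mul(-1, 6)) = Add(2, -6) = -4)
n = 10 (n = Mul(-2, -5) = 10)
Function('q')(s) = Mul(-3, s) (Function('q')(s) = Add(Mul(-4, s), s) = Mul(-3, s))
Function('U')(N) = Mul(-30, Pow(N, 2)) (Function('U')(N) = Mul(Mul(10, Mul(-3, N)), N) = Mul(Mul(-30, N), N) = Mul(-30, Pow(N, 2)))
Mul(Function('U')(Function('T')(-4)), Add(417, 287)) = Mul(Mul(-30, Pow(-4, 2)), Add(417, 287)) = Mul(Mul(-30, 16), 704) = Mul(-480, 704) = -337920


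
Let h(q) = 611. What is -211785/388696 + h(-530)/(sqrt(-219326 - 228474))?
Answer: -30255/55528 - 611*I*sqrt(4478)/44780 ≈ -0.54486 - 0.91306*I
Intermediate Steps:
-211785/388696 + h(-530)/(sqrt(-219326 - 228474)) = -211785/388696 + 611/(sqrt(-219326 - 228474)) = -211785*1/388696 + 611/(sqrt(-447800)) = -30255/55528 + 611/((10*I*sqrt(4478))) = -30255/55528 + 611*(-I*sqrt(4478)/44780) = -30255/55528 - 611*I*sqrt(4478)/44780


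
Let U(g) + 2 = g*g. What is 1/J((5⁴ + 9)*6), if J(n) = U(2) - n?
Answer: -1/3802 ≈ -0.00026302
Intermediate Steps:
U(g) = -2 + g² (U(g) = -2 + g*g = -2 + g²)
J(n) = 2 - n (J(n) = (-2 + 2²) - n = (-2 + 4) - n = 2 - n)
1/J((5⁴ + 9)*6) = 1/(2 - (5⁴ + 9)*6) = 1/(2 - (625 + 9)*6) = 1/(2 - 634*6) = 1/(2 - 1*3804) = 1/(2 - 3804) = 1/(-3802) = -1/3802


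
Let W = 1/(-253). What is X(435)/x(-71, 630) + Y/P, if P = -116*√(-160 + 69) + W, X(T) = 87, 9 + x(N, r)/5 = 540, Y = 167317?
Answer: 1515607496/47027258679 + 1242336086948*I*√91/78378764465 ≈ 0.032228 + 151.2*I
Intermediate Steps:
x(N, r) = 2655 (x(N, r) = -45 + 5*540 = -45 + 2700 = 2655)
W = -1/253 ≈ -0.0039526
P = -1/253 - 116*I*√91 (P = -116*√(-160 + 69) - 1/253 = -116*I*√91 - 1/253 = -1/253 - 116*I*√91 ≈ -0.0039526 - 1106.6*I)
X(435)/x(-71, 630) + Y/P = 87/2655 + 167317/(-1/253 - 116*I*√91) = 87*(1/2655) + 167317/(-1/253 - 116*I*√91) = 29/885 + 167317/(-1/253 - 116*I*√91)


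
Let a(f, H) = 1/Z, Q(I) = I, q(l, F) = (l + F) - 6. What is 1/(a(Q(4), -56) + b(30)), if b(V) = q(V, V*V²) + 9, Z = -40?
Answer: 40/1081319 ≈ 3.6992e-5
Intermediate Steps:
q(l, F) = -6 + F + l (q(l, F) = (F + l) - 6 = -6 + F + l)
b(V) = 3 + V + V³ (b(V) = (-6 + V*V² + V) + 9 = (-6 + V³ + V) + 9 = (-6 + V + V³) + 9 = 3 + V + V³)
a(f, H) = -1/40 (a(f, H) = 1/(-40) = -1/40)
1/(a(Q(4), -56) + b(30)) = 1/(-1/40 + (3 + 30 + 30³)) = 1/(-1/40 + (3 + 30 + 27000)) = 1/(-1/40 + 27033) = 1/(1081319/40) = 40/1081319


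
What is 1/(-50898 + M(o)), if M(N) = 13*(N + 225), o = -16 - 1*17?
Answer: -1/48402 ≈ -2.0660e-5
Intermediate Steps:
o = -33 (o = -16 - 17 = -33)
M(N) = 2925 + 13*N (M(N) = 13*(225 + N) = 2925 + 13*N)
1/(-50898 + M(o)) = 1/(-50898 + (2925 + 13*(-33))) = 1/(-50898 + (2925 - 429)) = 1/(-50898 + 2496) = 1/(-48402) = -1/48402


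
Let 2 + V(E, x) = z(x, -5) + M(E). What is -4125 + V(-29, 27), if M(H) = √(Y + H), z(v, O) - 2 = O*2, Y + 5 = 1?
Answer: -4135 + I*√33 ≈ -4135.0 + 5.7446*I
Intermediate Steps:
Y = -4 (Y = -5 + 1 = -4)
z(v, O) = 2 + 2*O (z(v, O) = 2 + O*2 = 2 + 2*O)
M(H) = √(-4 + H)
V(E, x) = -10 + √(-4 + E) (V(E, x) = -2 + ((2 + 2*(-5)) + √(-4 + E)) = -2 + ((2 - 10) + √(-4 + E)) = -2 + (-8 + √(-4 + E)) = -10 + √(-4 + E))
-4125 + V(-29, 27) = -4125 + (-10 + √(-4 - 29)) = -4125 + (-10 + √(-33)) = -4125 + (-10 + I*√33) = -4135 + I*√33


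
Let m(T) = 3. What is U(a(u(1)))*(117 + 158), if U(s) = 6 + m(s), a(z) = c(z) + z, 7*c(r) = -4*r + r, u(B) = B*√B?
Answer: 2475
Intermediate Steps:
u(B) = B^(3/2)
c(r) = -3*r/7 (c(r) = (-4*r + r)/7 = (-3*r)/7 = -3*r/7)
a(z) = 4*z/7 (a(z) = -3*z/7 + z = 4*z/7)
U(s) = 9 (U(s) = 6 + 3 = 9)
U(a(u(1)))*(117 + 158) = 9*(117 + 158) = 9*275 = 2475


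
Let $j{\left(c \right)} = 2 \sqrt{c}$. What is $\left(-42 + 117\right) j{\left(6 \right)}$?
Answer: $150 \sqrt{6} \approx 367.42$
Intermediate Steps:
$\left(-42 + 117\right) j{\left(6 \right)} = \left(-42 + 117\right) 2 \sqrt{6} = 75 \cdot 2 \sqrt{6} = 150 \sqrt{6}$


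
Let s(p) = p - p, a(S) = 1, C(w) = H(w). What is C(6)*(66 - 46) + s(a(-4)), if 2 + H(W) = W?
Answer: 80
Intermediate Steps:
H(W) = -2 + W
C(w) = -2 + w
s(p) = 0
C(6)*(66 - 46) + s(a(-4)) = (-2 + 6)*(66 - 46) + 0 = 4*20 + 0 = 80 + 0 = 80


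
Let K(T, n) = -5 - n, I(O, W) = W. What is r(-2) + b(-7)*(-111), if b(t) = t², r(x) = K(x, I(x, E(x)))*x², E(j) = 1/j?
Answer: -5457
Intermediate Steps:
E(j) = 1/j
r(x) = x²*(-5 - 1/x) (r(x) = (-5 - 1/x)*x² = x²*(-5 - 1/x))
r(-2) + b(-7)*(-111) = -1*(-2)*(1 + 5*(-2)) + (-7)²*(-111) = -1*(-2)*(1 - 10) + 49*(-111) = -1*(-2)*(-9) - 5439 = -18 - 5439 = -5457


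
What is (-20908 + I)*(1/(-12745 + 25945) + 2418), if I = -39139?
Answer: -1916556187247/13200 ≈ -1.4519e+8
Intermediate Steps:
(-20908 + I)*(1/(-12745 + 25945) + 2418) = (-20908 - 39139)*(1/(-12745 + 25945) + 2418) = -60047*(1/13200 + 2418) = -60047*31917601/13200 = -1916556187247/13200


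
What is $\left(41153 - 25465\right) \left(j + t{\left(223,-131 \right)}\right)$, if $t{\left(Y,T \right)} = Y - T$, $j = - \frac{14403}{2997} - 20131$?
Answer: $- \frac{8379098176}{27} \approx -3.1034 \cdot 10^{8}$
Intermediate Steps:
$j = - \frac{20115670}{999}$ ($j = \left(-14403\right) \frac{1}{2997} - 20131 = - \frac{4801}{999} - 20131 = - \frac{20115670}{999} \approx -20136.0$)
$\left(41153 - 25465\right) \left(j + t{\left(223,-131 \right)}\right) = \left(41153 - 25465\right) \left(- \frac{20115670}{999} + \left(223 - -131\right)\right) = 15688 \left(- \frac{20115670}{999} + \left(223 + 131\right)\right) = 15688 \left(- \frac{20115670}{999} + 354\right) = 15688 \left(- \frac{19762024}{999}\right) = - \frac{8379098176}{27}$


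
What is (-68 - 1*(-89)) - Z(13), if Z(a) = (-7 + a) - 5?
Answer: 20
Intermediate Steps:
Z(a) = -12 + a
(-68 - 1*(-89)) - Z(13) = (-68 - 1*(-89)) - (-12 + 13) = (-68 + 89) - 1*1 = 21 - 1 = 20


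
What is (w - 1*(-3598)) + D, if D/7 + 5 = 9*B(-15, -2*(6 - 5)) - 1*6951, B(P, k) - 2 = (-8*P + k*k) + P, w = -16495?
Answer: -54596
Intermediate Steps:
B(P, k) = 2 + k**2 - 7*P (B(P, k) = 2 + ((-8*P + k*k) + P) = 2 + ((-8*P + k**2) + P) = 2 + ((k**2 - 8*P) + P) = 2 + (k**2 - 7*P) = 2 + k**2 - 7*P)
D = -41699 (D = -35 + 7*(9*(2 + (-2*(6 - 5))**2 - 7*(-15)) - 1*6951) = -35 + 7*(9*(2 + (-2*1)**2 + 105) - 6951) = -35 + 7*(9*(2 + (-2)**2 + 105) - 6951) = -35 + 7*(9*(2 + 4 + 105) - 6951) = -35 + 7*(9*111 - 6951) = -35 + 7*(999 - 6951) = -35 + 7*(-5952) = -35 - 41664 = -41699)
(w - 1*(-3598)) + D = (-16495 - 1*(-3598)) - 41699 = (-16495 + 3598) - 41699 = -12897 - 41699 = -54596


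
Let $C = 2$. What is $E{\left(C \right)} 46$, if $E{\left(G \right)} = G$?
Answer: $92$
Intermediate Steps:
$E{\left(C \right)} 46 = 2 \cdot 46 = 92$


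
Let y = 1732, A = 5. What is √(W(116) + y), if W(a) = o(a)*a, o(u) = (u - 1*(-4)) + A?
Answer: 2*√4058 ≈ 127.40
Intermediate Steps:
o(u) = 9 + u (o(u) = (u - 1*(-4)) + 5 = (u + 4) + 5 = (4 + u) + 5 = 9 + u)
W(a) = a*(9 + a) (W(a) = (9 + a)*a = a*(9 + a))
√(W(116) + y) = √(116*(9 + 116) + 1732) = √(116*125 + 1732) = √(14500 + 1732) = √16232 = 2*√4058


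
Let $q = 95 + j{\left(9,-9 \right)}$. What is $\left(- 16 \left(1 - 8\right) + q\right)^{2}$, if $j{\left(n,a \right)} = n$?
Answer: $46656$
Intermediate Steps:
$q = 104$ ($q = 95 + 9 = 104$)
$\left(- 16 \left(1 - 8\right) + q\right)^{2} = \left(- 16 \left(1 - 8\right) + 104\right)^{2} = \left(\left(-16\right) \left(-7\right) + 104\right)^{2} = \left(112 + 104\right)^{2} = 216^{2} = 46656$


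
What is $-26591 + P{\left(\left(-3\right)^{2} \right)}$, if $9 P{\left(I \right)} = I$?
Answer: $-26590$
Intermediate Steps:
$P{\left(I \right)} = \frac{I}{9}$
$-26591 + P{\left(\left(-3\right)^{2} \right)} = -26591 + \frac{\left(-3\right)^{2}}{9} = -26591 + \frac{1}{9} \cdot 9 = -26591 + 1 = -26590$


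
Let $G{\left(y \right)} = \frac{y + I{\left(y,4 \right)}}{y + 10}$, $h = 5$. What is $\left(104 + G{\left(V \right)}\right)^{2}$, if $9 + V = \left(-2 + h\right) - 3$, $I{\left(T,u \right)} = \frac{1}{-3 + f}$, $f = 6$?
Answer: $\frac{81796}{9} \approx 9088.4$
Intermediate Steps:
$I{\left(T,u \right)} = \frac{1}{3}$ ($I{\left(T,u \right)} = \frac{1}{-3 + 6} = \frac{1}{3}$)
$V = -9$ ($V = -9 + \left(\left(-2 + 5\right) - 3\right) = -9 + \left(3 - 3\right) = -9 + 0 = -9$)
$G{\left(y \right)} = \frac{\frac{1}{3} + y}{10 + y}$ ($G{\left(y \right)} = \frac{y + \frac{1}{3}}{y + 10} = \frac{\frac{1}{3} + y}{10 + y}$)
$\left(104 + G{\left(V \right)}\right)^{2} = \left(104 + \frac{\frac{1}{3} - 9}{10 - 9}\right)^{2} = \left(104 + 1^{-1} \left(- \frac{26}{3}\right)\right)^{2} = \left(104 + 1 \left(- \frac{26}{3}\right)\right)^{2} = \left(104 - \frac{26}{3}\right)^{2} = \left(\frac{286}{3}\right)^{2} = \frac{81796}{9}$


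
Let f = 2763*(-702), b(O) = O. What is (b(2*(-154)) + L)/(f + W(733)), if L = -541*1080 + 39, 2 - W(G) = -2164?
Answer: 83507/276780 ≈ 0.30171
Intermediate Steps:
W(G) = 2166 (W(G) = 2 - 1*(-2164) = 2 + 2164 = 2166)
L = -584241 (L = -584280 + 39 = -584241)
f = -1939626
(b(2*(-154)) + L)/(f + W(733)) = (2*(-154) - 584241)/(-1939626 + 2166) = (-308 - 584241)/(-1937460) = -584549*(-1/1937460) = 83507/276780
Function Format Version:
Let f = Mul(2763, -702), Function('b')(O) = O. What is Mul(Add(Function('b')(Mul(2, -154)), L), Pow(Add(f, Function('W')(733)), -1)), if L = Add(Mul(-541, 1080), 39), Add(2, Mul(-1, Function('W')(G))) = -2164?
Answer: Rational(83507, 276780) ≈ 0.30171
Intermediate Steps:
Function('W')(G) = 2166 (Function('W')(G) = Add(2, Mul(-1, -2164)) = Add(2, 2164) = 2166)
L = -584241 (L = Add(-584280, 39) = -584241)
f = -1939626
Mul(Add(Function('b')(Mul(2, -154)), L), Pow(Add(f, Function('W')(733)), -1)) = Mul(Add(Mul(2, -154), -584241), Pow(Add(-1939626, 2166), -1)) = Mul(Add(-308, -584241), Pow(-1937460, -1)) = Mul(-584549, Rational(-1, 1937460)) = Rational(83507, 276780)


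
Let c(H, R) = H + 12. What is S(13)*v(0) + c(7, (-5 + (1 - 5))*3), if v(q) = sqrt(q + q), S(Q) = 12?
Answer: 19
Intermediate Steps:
c(H, R) = 12 + H
v(q) = sqrt(2)*sqrt(q) (v(q) = sqrt(2*q) = sqrt(2)*sqrt(q))
S(13)*v(0) + c(7, (-5 + (1 - 5))*3) = 12*(sqrt(2)*sqrt(0)) + (12 + 7) = 12*(sqrt(2)*0) + 19 = 12*0 + 19 = 0 + 19 = 19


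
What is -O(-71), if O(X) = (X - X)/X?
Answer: 0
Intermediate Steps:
O(X) = 0 (O(X) = 0/X = 0)
-O(-71) = -1*0 = 0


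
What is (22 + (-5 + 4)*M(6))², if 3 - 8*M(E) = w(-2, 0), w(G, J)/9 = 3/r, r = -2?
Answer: 101761/256 ≈ 397.50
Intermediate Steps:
w(G, J) = -27/2 (w(G, J) = 9*(3/(-2)) = 9*(3*(-½)) = 9*(-3/2) = -27/2)
M(E) = 33/16 (M(E) = 3/8 - ⅛*(-27/2) = 3/8 + 27/16 = 33/16)
(22 + (-5 + 4)*M(6))² = (22 + (-5 + 4)*(33/16))² = (22 - 1*33/16)² = (22 - 33/16)² = (319/16)² = 101761/256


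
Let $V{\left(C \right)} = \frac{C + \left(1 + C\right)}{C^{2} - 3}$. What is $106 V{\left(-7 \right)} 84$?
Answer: $- \frac{57876}{23} \approx -2516.3$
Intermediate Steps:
$V{\left(C \right)} = \frac{1 + 2 C}{-3 + C^{2}}$
$106 V{\left(-7 \right)} 84 = 106 \frac{1 + 2 \left(-7\right)}{-3 + \left(-7\right)^{2}} \cdot 84 = 106 \frac{1 - 14}{-3 + 49} \cdot 84 = 106 \cdot \frac{1}{46} \left(-13\right) 84 = 106 \left(- \frac{13}{46}\right) 84 = \left(- \frac{689}{23}\right) 84 = - \frac{57876}{23}$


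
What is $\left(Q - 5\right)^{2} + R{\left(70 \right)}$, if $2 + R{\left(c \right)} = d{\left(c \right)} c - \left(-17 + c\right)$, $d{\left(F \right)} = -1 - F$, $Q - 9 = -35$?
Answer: $-4064$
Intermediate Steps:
$Q = -26$ ($Q = 9 - 35 = -26$)
$R{\left(c \right)} = 15 - c + c \left(-1 - c\right)$ ($R{\left(c \right)} = -2 - \left(-17 + c - \left(-1 - c\right) c\right) = -2 - \left(-17 + c - c \left(-1 - c\right)\right) = -2 + \left(17 - c + c \left(-1 - c\right)\right) = 15 - c + c \left(-1 - c\right)$)
$\left(Q - 5\right)^{2} + R{\left(70 \right)} = \left(-26 - 5\right)^{2} - \left(55 + 70 \left(1 + 70\right)\right) = \left(-31\right)^{2} - \left(55 + 4970\right) = 961 - 5025 = -4064$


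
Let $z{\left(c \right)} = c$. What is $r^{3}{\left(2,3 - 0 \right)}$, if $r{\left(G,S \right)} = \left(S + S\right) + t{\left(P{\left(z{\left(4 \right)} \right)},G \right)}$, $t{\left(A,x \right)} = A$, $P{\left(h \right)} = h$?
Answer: $1000$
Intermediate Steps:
$r{\left(G,S \right)} = 4 + 2 S$ ($r{\left(G,S \right)} = \left(S + S\right) + 4 = 2 S + 4 = 4 + 2 S$)
$r^{3}{\left(2,3 - 0 \right)} = \left(4 + 2 \left(3 - 0\right)\right)^{3} = \left(4 + 2 \left(3 + 0\right)\right)^{3} = \left(4 + 2 \cdot 3\right)^{3} = \left(4 + 6\right)^{3} = 10^{3} = 1000$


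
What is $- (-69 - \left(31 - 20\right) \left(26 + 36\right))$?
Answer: $751$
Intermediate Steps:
$- (-69 - \left(31 - 20\right) \left(26 + 36\right)) = - (-69 - 11 \cdot 62) = - (-69 - 682) = \left(-1\right) \left(-751\right) = 751$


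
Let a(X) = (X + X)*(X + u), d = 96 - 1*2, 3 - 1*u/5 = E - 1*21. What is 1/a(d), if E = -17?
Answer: 1/56212 ≈ 1.7790e-5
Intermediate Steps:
u = 205 (u = 15 - 5*(-17 - 1*21) = 15 - 5*(-17 - 21) = 15 - 5*(-38) = 15 + 190 = 205)
d = 94 (d = 96 - 2 = 94)
a(X) = 2*X*(205 + X) (a(X) = (X + X)*(X + 205) = (2*X)*(205 + X) = 2*X*(205 + X))
1/a(d) = 1/(2*94*(205 + 94)) = 1/(2*94*299) = 1/56212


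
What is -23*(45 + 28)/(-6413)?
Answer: 1679/6413 ≈ 0.26181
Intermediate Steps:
-23*(45 + 28)/(-6413) = -23*73*(-1/6413) = -1679*(-1/6413) = 1679/6413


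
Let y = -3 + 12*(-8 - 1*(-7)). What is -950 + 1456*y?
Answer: -22790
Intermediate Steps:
y = -15 (y = -3 + 12*(-8 + 7) = -3 + 12*(-1) = -3 - 12 = -15)
-950 + 1456*y = -950 + 1456*(-15) = -950 - 21840 = -22790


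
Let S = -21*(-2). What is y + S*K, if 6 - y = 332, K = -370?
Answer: -15866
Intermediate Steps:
y = -326 (y = 6 - 1*332 = 6 - 332 = -326)
S = 42
y + S*K = -326 + 42*(-370) = -326 - 15540 = -15866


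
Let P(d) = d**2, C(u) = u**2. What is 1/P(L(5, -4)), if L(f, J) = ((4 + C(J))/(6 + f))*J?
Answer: 121/6400 ≈ 0.018906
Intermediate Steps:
L(f, J) = J*(4 + J**2)/(6 + f) (L(f, J) = ((4 + J**2)/(6 + f))*J = J*(4 + J**2)/(6 + f))
1/P(L(5, -4)) = 1/((-4*(4 + (-4)**2)/(6 + 5))**2) = 1/((-4*(4 + 16)/11)**2) = 1/((-4*1/11*20)**2) = 1/((-80/11)**2) = 1/(6400/121) = 121/6400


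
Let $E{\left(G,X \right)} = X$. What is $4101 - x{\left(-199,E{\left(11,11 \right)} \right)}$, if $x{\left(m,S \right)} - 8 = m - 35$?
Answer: $4327$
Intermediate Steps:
$x{\left(m,S \right)} = -27 + m$ ($x{\left(m,S \right)} = 8 + \left(m - 35\right) = 8 + \left(-35 + m\right) = -27 + m$)
$4101 - x{\left(-199,E{\left(11,11 \right)} \right)} = 4101 - \left(-27 - 199\right) = 4101 - -226 = 4101 + 226 = 4327$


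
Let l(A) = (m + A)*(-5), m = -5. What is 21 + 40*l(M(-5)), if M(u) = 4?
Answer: 221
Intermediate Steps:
l(A) = 25 - 5*A (l(A) = (-5 + A)*(-5) = 25 - 5*A)
21 + 40*l(M(-5)) = 21 + 40*(25 - 5*4) = 21 + 40*(25 - 20) = 21 + 40*5 = 21 + 200 = 221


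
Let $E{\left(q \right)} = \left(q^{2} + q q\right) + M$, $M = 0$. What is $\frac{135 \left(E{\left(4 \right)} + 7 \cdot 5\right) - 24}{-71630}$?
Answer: $- \frac{9021}{71630} \approx -0.12594$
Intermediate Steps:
$E{\left(q \right)} = 2 q^{2}$ ($E{\left(q \right)} = \left(q^{2} + q q\right) + 0 = \left(q^{2} + q^{2}\right) + 0 = 2 q^{2} + 0 = 2 q^{2}$)
$\frac{135 \left(E{\left(4 \right)} + 7 \cdot 5\right) - 24}{-71630} = \frac{135 \left(2 \cdot 4^{2} + 7 \cdot 5\right) - 24}{-71630} = \left(135 \left(2 \cdot 16 + 35\right) - 24\right) \left(- \frac{1}{71630}\right) = \left(135 \left(32 + 35\right) - 24\right) \left(- \frac{1}{71630}\right) = \left(135 \cdot 67 - 24\right) \left(- \frac{1}{71630}\right) = \left(9045 - 24\right) \left(- \frac{1}{71630}\right) = 9021 \left(- \frac{1}{71630}\right) = - \frac{9021}{71630}$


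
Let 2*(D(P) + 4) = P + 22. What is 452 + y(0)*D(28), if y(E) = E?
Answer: 452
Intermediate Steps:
D(P) = 7 + P/2 (D(P) = -4 + (P + 22)/2 = -4 + (22 + P)/2 = -4 + (11 + P/2) = 7 + P/2)
452 + y(0)*D(28) = 452 + 0*(7 + (½)*28) = 452 + 0*(7 + 14) = 452 + 0*21 = 452 + 0 = 452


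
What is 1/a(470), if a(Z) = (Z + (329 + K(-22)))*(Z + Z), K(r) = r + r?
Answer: 1/709700 ≈ 1.4090e-6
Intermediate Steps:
K(r) = 2*r
a(Z) = 2*Z*(285 + Z) (a(Z) = (Z + (329 + 2*(-22)))*(Z + Z) = (Z + (329 - 44))*(2*Z) = (Z + 285)*(2*Z) = (285 + Z)*(2*Z) = 2*Z*(285 + Z))
1/a(470) = 1/(2*470*(285 + 470)) = 1/(2*470*755) = 1/709700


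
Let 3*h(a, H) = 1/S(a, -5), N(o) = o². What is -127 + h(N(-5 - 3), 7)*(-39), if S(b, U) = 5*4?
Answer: -2553/20 ≈ -127.65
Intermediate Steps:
S(b, U) = 20
h(a, H) = 1/60 (h(a, H) = (⅓)/20 = (⅓)*(1/20) = 1/60)
-127 + h(N(-5 - 3), 7)*(-39) = -127 + (1/60)*(-39) = -127 - 13/20 = -2553/20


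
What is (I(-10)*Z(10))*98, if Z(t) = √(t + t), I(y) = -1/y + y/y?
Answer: 1078*√5/5 ≈ 482.10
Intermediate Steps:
I(y) = 1 - 1/y (I(y) = -1/y + 1 = 1 - 1/y)
Z(t) = √2*√t (Z(t) = √(2*t) = √2*√t)
(I(-10)*Z(10))*98 = (((-1 - 10)/(-10))*(√2*√10))*98 = ((-⅒*(-11))*(2*√5))*98 = (11*(2*√5)/10)*98 = (11*√5/5)*98 = 1078*√5/5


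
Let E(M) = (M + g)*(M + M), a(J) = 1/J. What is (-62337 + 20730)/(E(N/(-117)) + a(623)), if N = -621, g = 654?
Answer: -4380676209/736883323 ≈ -5.9449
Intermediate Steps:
E(M) = 2*M*(654 + M) (E(M) = (M + 654)*(M + M) = (654 + M)*(2*M) = 2*M*(654 + M))
(-62337 + 20730)/(E(N/(-117)) + a(623)) = (-62337 + 20730)/(2*(-621/(-117))*(654 - 621/(-117)) + 1/623) = -41607/(2*(-621*(-1/117))*(654 - 621*(-1/117)) + 1/623) = -41607/(2*(69/13)*(654 + 69/13) + 1/623) = -41607/(2*(69/13)*(8571/13) + 1/623) = -41607/(1182798/169 + 1/623) = -41607/736883323/105287 = -41607*105287/736883323 = -4380676209/736883323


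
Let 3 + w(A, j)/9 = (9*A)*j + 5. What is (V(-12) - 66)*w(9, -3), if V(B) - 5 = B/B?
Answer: 130140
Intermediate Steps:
V(B) = 6 (V(B) = 5 + B/B = 5 + 1 = 6)
w(A, j) = 18 + 81*A*j (w(A, j) = -27 + 9*((9*A)*j + 5) = -27 + 9*(9*A*j + 5) = -27 + 9*(5 + 9*A*j) = -27 + (45 + 81*A*j) = 18 + 81*A*j)
(V(-12) - 66)*w(9, -3) = (6 - 66)*(18 + 81*9*(-3)) = -60*(18 - 2187) = -60*(-2169) = 130140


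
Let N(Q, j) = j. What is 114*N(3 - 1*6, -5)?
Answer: -570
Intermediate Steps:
114*N(3 - 1*6, -5) = 114*(-5) = -570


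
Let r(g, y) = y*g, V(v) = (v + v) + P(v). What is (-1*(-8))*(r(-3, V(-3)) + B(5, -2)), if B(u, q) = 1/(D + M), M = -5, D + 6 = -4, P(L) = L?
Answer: 3232/15 ≈ 215.47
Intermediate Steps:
V(v) = 3*v (V(v) = (v + v) + v = 2*v + v = 3*v)
D = -10 (D = -6 - 4 = -10)
r(g, y) = g*y
B(u, q) = -1/15 (B(u, q) = 1/(-10 - 5) = 1/(-15) = -1/15)
(-1*(-8))*(r(-3, V(-3)) + B(5, -2)) = (-1*(-8))*(-9*(-3) - 1/15) = 8*(-3*(-9) - 1/15) = 8*(27 - 1/15) = 8*(404/15) = 3232/15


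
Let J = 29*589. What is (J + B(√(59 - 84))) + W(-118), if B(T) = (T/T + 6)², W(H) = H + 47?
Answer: 17059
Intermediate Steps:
J = 17081
W(H) = 47 + H
B(T) = 49 (B(T) = (1 + 6)² = 7² = 49)
(J + B(√(59 - 84))) + W(-118) = (17081 + 49) + (47 - 118) = 17130 - 71 = 17059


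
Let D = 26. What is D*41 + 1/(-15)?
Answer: 15989/15 ≈ 1065.9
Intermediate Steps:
D*41 + 1/(-15) = 26*41 + 1/(-15) = 1066 - 1/15 = 15989/15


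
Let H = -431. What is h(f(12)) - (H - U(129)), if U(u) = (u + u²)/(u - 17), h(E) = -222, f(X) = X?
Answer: 20089/56 ≈ 358.73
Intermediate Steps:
U(u) = (u + u²)/(-17 + u)
h(f(12)) - (H - U(129)) = -222 - (-431 - 129*(1 + 129)/(-17 + 129)) = -222 - (-431 - 129*130/112) = -222 - (-431 - 1*8385/56) = -222 - (-431 - 8385/56) = -222 - 1*(-32521/56) = -222 + 32521/56 = 20089/56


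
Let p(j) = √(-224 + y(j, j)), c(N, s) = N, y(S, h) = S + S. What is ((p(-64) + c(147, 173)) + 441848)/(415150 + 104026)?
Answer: 441995/519176 + I*√22/129794 ≈ 0.85134 + 3.6137e-5*I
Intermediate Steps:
y(S, h) = 2*S
p(j) = √(-224 + 2*j)
((p(-64) + c(147, 173)) + 441848)/(415150 + 104026) = ((√(-224 + 2*(-64)) + 147) + 441848)/(415150 + 104026) = ((√(-224 - 128) + 147) + 441848)/519176 = ((√(-352) + 147) + 441848)*(1/519176) = ((4*I*√22 + 147) + 441848)*(1/519176) = ((147 + 4*I*√22) + 441848)*(1/519176) = (441995 + 4*I*√22)*(1/519176) = 441995/519176 + I*√22/129794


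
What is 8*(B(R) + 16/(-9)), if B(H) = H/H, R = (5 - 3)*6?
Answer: -56/9 ≈ -6.2222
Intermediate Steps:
R = 12 (R = 2*6 = 12)
B(H) = 1
8*(B(R) + 16/(-9)) = 8*(1 + 16/(-9)) = 8*(1 + 16*(-1/9)) = 8*(1 - 16/9) = 8*(-7/9) = -56/9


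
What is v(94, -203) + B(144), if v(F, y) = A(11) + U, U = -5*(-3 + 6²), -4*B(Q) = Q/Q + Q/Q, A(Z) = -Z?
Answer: -353/2 ≈ -176.50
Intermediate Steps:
B(Q) = -½ (B(Q) = -(Q/Q + Q/Q)/4 = -(1 + 1)/4 = -¼*2 = -½)
U = -165 (U = -5*(-3 + 36) = -5*33 = -165)
v(F, y) = -176 (v(F, y) = -1*11 - 165 = -11 - 165 = -176)
v(94, -203) + B(144) = -176 - ½ = -353/2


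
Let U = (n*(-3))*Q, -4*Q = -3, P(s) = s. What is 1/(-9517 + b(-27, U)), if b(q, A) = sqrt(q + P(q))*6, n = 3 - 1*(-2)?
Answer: -9517/90575233 - 18*I*sqrt(6)/90575233 ≈ -0.00010507 - 4.8679e-7*I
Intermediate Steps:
n = 5 (n = 3 + 2 = 5)
Q = 3/4 (Q = -1/4*(-3) = 3/4 ≈ 0.75000)
U = -45/4 (U = (5*(-3))*(3/4) = -15*3/4 = -45/4 ≈ -11.250)
b(q, A) = 6*sqrt(2)*sqrt(q) (b(q, A) = sqrt(q + q)*6 = sqrt(2*q)*6 = (sqrt(2)*sqrt(q))*6 = 6*sqrt(2)*sqrt(q))
1/(-9517 + b(-27, U)) = 1/(-9517 + 6*sqrt(2)*sqrt(-27)) = 1/(-9517 + 6*sqrt(2)*(3*I*sqrt(3))) = 1/(-9517 + 18*I*sqrt(6))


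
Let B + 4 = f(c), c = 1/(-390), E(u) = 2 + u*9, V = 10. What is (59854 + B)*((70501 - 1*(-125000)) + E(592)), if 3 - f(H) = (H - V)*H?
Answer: 1828292602478569/152100 ≈ 1.2020e+10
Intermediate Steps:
E(u) = 2 + 9*u
c = -1/390 ≈ -0.0025641
f(H) = 3 - H*(-10 + H) (f(H) = 3 - (H - 1*10)*H = 3 - (H - 10)*H = 3 - (-10 + H)*H = 3 - H*(-10 + H))
B = -156001/152100 (B = -4 + (3 - (-1/390)² + 10*(-1/390)) = -4 + (3 - 1*1/152100 - 1/39) = -4 + (3 - 1/152100 - 1/39) = -4 + 452399/152100 = -156001/152100 ≈ -1.0256)
(59854 + B)*((70501 - 1*(-125000)) + E(592)) = (59854 - 156001/152100)*((70501 - 1*(-125000)) + (2 + 9*592)) = 9103637399*((70501 + 125000) + (2 + 5328))/152100 = 9103637399*(195501 + 5330)/152100 = (9103637399/152100)*200831 = 1828292602478569/152100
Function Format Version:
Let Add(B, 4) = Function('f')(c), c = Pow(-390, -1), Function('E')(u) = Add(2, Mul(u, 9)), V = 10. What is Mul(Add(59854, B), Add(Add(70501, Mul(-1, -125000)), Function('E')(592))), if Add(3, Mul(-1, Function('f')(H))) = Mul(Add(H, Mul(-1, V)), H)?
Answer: Rational(1828292602478569, 152100) ≈ 1.2020e+10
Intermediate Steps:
Function('E')(u) = Add(2, Mul(9, u))
c = Rational(-1, 390) ≈ -0.0025641
Function('f')(H) = Add(3, Mul(-1, H, Add(-10, H))) (Function('f')(H) = Add(3, Mul(-1, Mul(Add(H, Mul(-1, 10)), H))) = Add(3, Mul(-1, Mul(Add(H, -10), H))) = Add(3, Mul(-1, Mul(Add(-10, H), H))) = Add(3, Mul(-1, Mul(H, Add(-10, H)))) = Add(3, Mul(-1, H, Add(-10, H))))
B = Rational(-156001, 152100) (B = Add(-4, Add(3, Mul(-1, Pow(Rational(-1, 390), 2)), Mul(10, Rational(-1, 390)))) = Add(-4, Add(3, Mul(-1, Rational(1, 152100)), Rational(-1, 39))) = Add(-4, Add(3, Rational(-1, 152100), Rational(-1, 39))) = Add(-4, Rational(452399, 152100)) = Rational(-156001, 152100) ≈ -1.0256)
Mul(Add(59854, B), Add(Add(70501, Mul(-1, -125000)), Function('E')(592))) = Mul(Add(59854, Rational(-156001, 152100)), Add(Add(70501, Mul(-1, -125000)), Add(2, Mul(9, 592)))) = Mul(Rational(9103637399, 152100), Add(Add(70501, 125000), Add(2, 5328))) = Mul(Rational(9103637399, 152100), Add(195501, 5330)) = Mul(Rational(9103637399, 152100), 200831) = Rational(1828292602478569, 152100)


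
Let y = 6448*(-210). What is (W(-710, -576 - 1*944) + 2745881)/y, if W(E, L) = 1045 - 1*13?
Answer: -211301/104160 ≈ -2.0286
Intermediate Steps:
W(E, L) = 1032 (W(E, L) = 1045 - 13 = 1032)
y = -1354080
(W(-710, -576 - 1*944) + 2745881)/y = (1032 + 2745881)/(-1354080) = 2746913*(-1/1354080) = -211301/104160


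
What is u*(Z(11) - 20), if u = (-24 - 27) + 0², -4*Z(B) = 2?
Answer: 2091/2 ≈ 1045.5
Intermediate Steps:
Z(B) = -½ (Z(B) = -¼*2 = -½)
u = -51 (u = -51 + 0 = -51)
u*(Z(11) - 20) = -51*(-½ - 20) = -51*(-41/2) = 2091/2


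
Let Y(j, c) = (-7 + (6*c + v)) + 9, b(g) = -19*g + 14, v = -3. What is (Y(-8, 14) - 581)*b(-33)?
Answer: -319218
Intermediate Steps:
b(g) = 14 - 19*g
Y(j, c) = -1 + 6*c (Y(j, c) = (-7 + (6*c - 3)) + 9 = (-7 + (-3 + 6*c)) + 9 = (-10 + 6*c) + 9 = -1 + 6*c)
(Y(-8, 14) - 581)*b(-33) = ((-1 + 6*14) - 581)*(14 - 19*(-33)) = ((-1 + 84) - 581)*(14 + 627) = (83 - 581)*641 = -498*641 = -319218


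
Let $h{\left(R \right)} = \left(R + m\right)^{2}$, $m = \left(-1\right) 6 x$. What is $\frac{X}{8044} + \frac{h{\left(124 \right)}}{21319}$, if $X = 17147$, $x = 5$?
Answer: $\frac{436633677}{171490036} \approx 2.5461$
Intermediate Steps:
$m = -30$ ($m = \left(-1\right) 6 \cdot 5 = \left(-6\right) 5 = -30$)
$h{\left(R \right)} = \left(-30 + R\right)^{2}$ ($h{\left(R \right)} = \left(R - 30\right)^{2} = \left(-30 + R\right)^{2}$)
$\frac{X}{8044} + \frac{h{\left(124 \right)}}{21319} = \frac{17147}{8044} + \frac{\left(-30 + 124\right)^{2}}{21319} = 17147 \cdot \frac{1}{8044} + 94^{2} \cdot \frac{1}{21319} = \frac{17147}{8044} + 8836 \cdot \frac{1}{21319} = \frac{17147}{8044} + \frac{8836}{21319} = \frac{436633677}{171490036}$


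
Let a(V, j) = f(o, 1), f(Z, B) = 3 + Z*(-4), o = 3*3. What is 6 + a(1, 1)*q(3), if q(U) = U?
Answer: -93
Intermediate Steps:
o = 9
f(Z, B) = 3 - 4*Z
a(V, j) = -33 (a(V, j) = 3 - 4*9 = 3 - 36 = -33)
6 + a(1, 1)*q(3) = 6 - 33*3 = 6 - 99 = -93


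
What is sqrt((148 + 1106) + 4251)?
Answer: sqrt(5505) ≈ 74.196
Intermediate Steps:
sqrt((148 + 1106) + 4251) = sqrt(1254 + 4251) = sqrt(5505)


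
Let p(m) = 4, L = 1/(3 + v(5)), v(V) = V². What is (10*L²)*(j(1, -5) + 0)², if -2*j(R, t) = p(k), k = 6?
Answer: 5/98 ≈ 0.051020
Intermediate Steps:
L = 1/28 (L = 1/(3 + 5²) = 1/(3 + 25) = 1/28 ≈ 0.035714)
j(R, t) = -2 (j(R, t) = -½*4 = -2)
(10*L²)*(j(1, -5) + 0)² = (10*(1/28)²)*(-2 + 0)² = (10*(1/784))*(-2)² = (5/392)*4 = 5/98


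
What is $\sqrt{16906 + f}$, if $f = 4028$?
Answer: $3 \sqrt{2326} \approx 144.69$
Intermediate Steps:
$\sqrt{16906 + f} = \sqrt{16906 + 4028} = \sqrt{20934} = 3 \sqrt{2326}$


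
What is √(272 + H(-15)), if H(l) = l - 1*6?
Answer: √251 ≈ 15.843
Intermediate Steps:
H(l) = -6 + l (H(l) = l - 6 = -6 + l)
√(272 + H(-15)) = √(272 + (-6 - 15)) = √(272 - 21) = √251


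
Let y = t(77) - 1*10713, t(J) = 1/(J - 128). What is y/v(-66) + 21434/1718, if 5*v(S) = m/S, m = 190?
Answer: 271897633/14603 ≈ 18619.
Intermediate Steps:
t(J) = 1/(-128 + J)
v(S) = 38/S (v(S) = (190/S)/5 = 38/S)
y = -546364/51 (y = 1/(-128 + 77) - 1*10713 = 1/(-51) - 10713 = -1/51 - 10713 = -546364/51 ≈ -10713.)
y/v(-66) + 21434/1718 = -546364/(51*(38/(-66))) + 21434/1718 = -546364/(51*(38*(-1/66))) + 21434*(1/1718) = -546364/(51*(-19/33)) + 10717/859 = -546364/51*(-33/19) + 10717/859 = 316316/17 + 10717/859 = 271897633/14603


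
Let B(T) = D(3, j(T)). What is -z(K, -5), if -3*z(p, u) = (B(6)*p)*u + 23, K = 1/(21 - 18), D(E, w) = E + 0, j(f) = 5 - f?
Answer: 6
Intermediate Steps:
D(E, w) = E
K = ⅓ (K = 1/3 = ⅓ ≈ 0.33333)
B(T) = 3
z(p, u) = -23/3 - p*u (z(p, u) = -((3*p)*u + 23)/3 = -(3*p*u + 23)/3 = -(23 + 3*p*u)/3 = -23/3 - p*u)
-z(K, -5) = -(-23/3 - 1*⅓*(-5)) = -(-23/3 + 5/3) = -1*(-6) = 6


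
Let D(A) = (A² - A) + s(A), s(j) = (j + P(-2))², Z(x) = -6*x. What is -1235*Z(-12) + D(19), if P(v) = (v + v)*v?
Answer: -87849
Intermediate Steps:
P(v) = 2*v² (P(v) = (2*v)*v = 2*v²)
s(j) = (8 + j)² (s(j) = (j + 2*(-2)²)² = (j + 2*4)² = (j + 8)² = (8 + j)²)
D(A) = A² + (8 + A)² - A (D(A) = (A² - A) + (8 + A)² = A² + (8 + A)² - A)
-1235*Z(-12) + D(19) = -(-7410)*(-12) + (19² + (8 + 19)² - 1*19) = -1235*72 + (361 + 27² - 19) = -88920 + (361 + 729 - 19) = -88920 + 1071 = -87849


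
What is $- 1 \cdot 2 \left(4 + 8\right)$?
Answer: $-24$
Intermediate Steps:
$- 1 \cdot 2 \left(4 + 8\right) = - 1 \cdot 2 \cdot 12 = - 1 \cdot 24 = \left(-1\right) 24 = -24$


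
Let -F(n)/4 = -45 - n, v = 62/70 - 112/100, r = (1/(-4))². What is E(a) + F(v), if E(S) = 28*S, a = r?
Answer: 126569/700 ≈ 180.81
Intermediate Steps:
r = 1/16 (r = (-¼)² = 1/16 ≈ 0.062500)
v = -41/175 (v = 62*(1/70) - 112*1/100 = 31/35 - 28/25 = -41/175 ≈ -0.23429)
a = 1/16 ≈ 0.062500
F(n) = 180 + 4*n (F(n) = -4*(-45 - n) = 180 + 4*n)
E(a) + F(v) = 28*(1/16) + (180 + 4*(-41/175)) = 7/4 + (180 - 164/175) = 7/4 + 31336/175 = 126569/700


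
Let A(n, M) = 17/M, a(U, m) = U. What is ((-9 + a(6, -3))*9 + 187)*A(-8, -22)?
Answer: -1360/11 ≈ -123.64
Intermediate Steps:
((-9 + a(6, -3))*9 + 187)*A(-8, -22) = ((-9 + 6)*9 + 187)*(17/(-22)) = (-3*9 + 187)*(17*(-1/22)) = (-27 + 187)*(-17/22) = 160*(-17/22) = -1360/11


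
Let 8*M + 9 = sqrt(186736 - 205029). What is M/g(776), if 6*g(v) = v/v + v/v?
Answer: -27/8 + 3*I*sqrt(18293)/8 ≈ -3.375 + 50.719*I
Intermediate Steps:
g(v) = 1/3 (g(v) = (v/v + v/v)/6 = (1 + 1)/6 = (1/6)*2 = 1/3)
M = -9/8 + I*sqrt(18293)/8 (M = -9/8 + sqrt(186736 - 205029)/8 = -9/8 + sqrt(-18293)/8 = -9/8 + (I*sqrt(18293))/8 = -9/8 + I*sqrt(18293)/8 ≈ -1.125 + 16.906*I)
M/g(776) = (-9/8 + I*sqrt(18293)/8)/(1/3) = (-9/8 + I*sqrt(18293)/8)*3 = -27/8 + 3*I*sqrt(18293)/8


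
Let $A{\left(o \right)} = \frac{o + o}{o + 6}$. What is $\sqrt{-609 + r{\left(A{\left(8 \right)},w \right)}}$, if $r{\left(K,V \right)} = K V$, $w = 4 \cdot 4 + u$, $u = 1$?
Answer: $\frac{i \sqrt{28889}}{7} \approx 24.281 i$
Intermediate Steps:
$A{\left(o \right)} = \frac{2 o}{6 + o}$
$w = 17$ ($w = 4 \cdot 4 + 1 = 16 + 1 = 17$)
$\sqrt{-609 + r{\left(A{\left(8 \right)},w \right)}} = \sqrt{-609 + 2 \cdot 8 \frac{1}{6 + 8} \cdot 17} = \sqrt{-609 + 2 \cdot 8 \cdot \frac{1}{14} \cdot 17} = \sqrt{-609 + \frac{8}{7} \cdot 17} = \sqrt{-609 + \frac{136}{7}} = \sqrt{- \frac{4127}{7}} = \frac{i \sqrt{28889}}{7}$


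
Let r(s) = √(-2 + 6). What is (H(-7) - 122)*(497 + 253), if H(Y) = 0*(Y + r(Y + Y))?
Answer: -91500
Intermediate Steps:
r(s) = 2 (r(s) = √4 = 2)
H(Y) = 0 (H(Y) = 0*(Y + 2) = 0*(2 + Y) = 0)
(H(-7) - 122)*(497 + 253) = (0 - 122)*(497 + 253) = -122*750 = -91500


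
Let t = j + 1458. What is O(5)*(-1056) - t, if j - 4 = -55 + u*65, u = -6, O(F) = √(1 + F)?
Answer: -1017 - 1056*√6 ≈ -3603.7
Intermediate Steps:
j = -441 (j = 4 + (-55 - 6*65) = 4 + (-55 - 390) = 4 - 445 = -441)
t = 1017 (t = -441 + 1458 = 1017)
O(5)*(-1056) - t = √(1 + 5)*(-1056) - 1*1017 = √6*(-1056) - 1017 = -1056*√6 - 1017 = -1017 - 1056*√6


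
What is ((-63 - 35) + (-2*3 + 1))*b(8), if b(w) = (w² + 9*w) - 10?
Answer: -12978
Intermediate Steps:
b(w) = -10 + w² + 9*w
((-63 - 35) + (-2*3 + 1))*b(8) = ((-63 - 35) + (-2*3 + 1))*(-10 + 8² + 9*8) = (-98 + (-6 + 1))*(-10 + 64 + 72) = (-98 - 5)*126 = -103*126 = -12978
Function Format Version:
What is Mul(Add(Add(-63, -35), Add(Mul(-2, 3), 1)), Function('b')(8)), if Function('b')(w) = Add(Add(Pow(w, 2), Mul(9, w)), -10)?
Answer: -12978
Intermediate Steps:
Function('b')(w) = Add(-10, Pow(w, 2), Mul(9, w))
Mul(Add(Add(-63, -35), Add(Mul(-2, 3), 1)), Function('b')(8)) = Mul(Add(Add(-63, -35), Add(Mul(-2, 3), 1)), Add(-10, Pow(8, 2), Mul(9, 8))) = Mul(Add(-98, Add(-6, 1)), Add(-10, 64, 72)) = Mul(Add(-98, -5), 126) = Mul(-103, 126) = -12978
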